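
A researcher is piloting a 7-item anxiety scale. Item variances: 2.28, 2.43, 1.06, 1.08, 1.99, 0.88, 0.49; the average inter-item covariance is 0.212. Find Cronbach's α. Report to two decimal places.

Σσ²ᵢ = 2.28 + 2.43 + 1.06 + 1.08 + 1.99 + 0.88 + 0.49 = 10.21
Sum of the 21 distinct covariances = 21 × 0.212 = 4.452
total variance = Σσ²ᵢ + 2·Σcov = 10.21 + 2 × 4.452 = 19.114
α = (7/6)·(1 − 10.21/19.114) = 0.54

Cronbach's α = 0.54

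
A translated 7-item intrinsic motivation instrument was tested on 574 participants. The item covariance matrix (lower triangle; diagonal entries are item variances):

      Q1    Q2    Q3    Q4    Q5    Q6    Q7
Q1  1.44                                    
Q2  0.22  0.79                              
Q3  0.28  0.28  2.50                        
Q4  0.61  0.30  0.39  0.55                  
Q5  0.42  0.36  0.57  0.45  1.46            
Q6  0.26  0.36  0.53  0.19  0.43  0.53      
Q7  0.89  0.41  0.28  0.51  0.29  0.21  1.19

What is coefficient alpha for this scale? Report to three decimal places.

sum of item variances = 1.44 + 0.79 + 2.50 + 0.55 + 1.46 + 0.53 + 1.19 = 8.46
Sum of the distinct covariances = 8.24
σ²_T = 8.46 + 2 × 8.24 = 24.94
α = (k/(k−1))·(1 − sum of item variances/σ²_T) = (7/6)·(1 − 8.46/24.94) = 0.771

coefficient alpha = 0.771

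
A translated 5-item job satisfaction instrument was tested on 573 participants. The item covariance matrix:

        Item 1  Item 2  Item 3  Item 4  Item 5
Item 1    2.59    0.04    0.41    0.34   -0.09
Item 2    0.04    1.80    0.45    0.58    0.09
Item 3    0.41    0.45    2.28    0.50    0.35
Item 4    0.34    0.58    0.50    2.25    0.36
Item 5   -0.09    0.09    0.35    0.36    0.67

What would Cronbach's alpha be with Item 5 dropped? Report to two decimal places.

Remaining items: Item 1, Item 2, Item 3, Item 4 (k = 4).
Σσ²ᵢ = 2.59 + 1.80 + 2.28 + 2.25 = 8.92
Var(T) = 8.92 + 2 × 2.32 = 13.56
α (item deleted) = (4/3)·(1 − 8.92/13.56) = 0.46

α = 0.46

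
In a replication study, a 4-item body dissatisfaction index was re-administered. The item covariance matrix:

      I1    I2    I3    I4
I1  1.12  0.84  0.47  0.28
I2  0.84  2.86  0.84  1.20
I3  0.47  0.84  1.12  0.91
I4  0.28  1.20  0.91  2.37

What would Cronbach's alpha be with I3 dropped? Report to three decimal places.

Remaining items: I1, I2, I4 (k = 3).
Σσ²ᵢ = 1.12 + 2.86 + 2.37 = 6.35
Var(T) = 6.35 + 2 × 2.32 = 10.99
α (item deleted) = (3/2)·(1 − 6.35/10.99) = 0.633

Cronbach's alpha = 0.633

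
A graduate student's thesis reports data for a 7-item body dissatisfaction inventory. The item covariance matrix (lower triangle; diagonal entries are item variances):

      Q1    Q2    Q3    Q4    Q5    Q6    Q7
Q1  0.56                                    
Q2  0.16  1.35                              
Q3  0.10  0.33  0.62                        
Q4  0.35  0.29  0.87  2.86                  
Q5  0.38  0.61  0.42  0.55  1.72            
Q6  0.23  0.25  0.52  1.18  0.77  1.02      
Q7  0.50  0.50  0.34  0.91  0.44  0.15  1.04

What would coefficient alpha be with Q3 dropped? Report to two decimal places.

α = 0.76

Remaining items: Q1, Q2, Q4, Q5, Q6, Q7 (k = 6).
ΣVar(i) = 0.56 + 1.35 + 2.86 + 1.72 + 1.02 + 1.04 = 8.55
total variance = 8.55 + 2 × 7.27 = 23.09
α (item deleted) = (6/5)·(1 − 8.55/23.09) = 0.76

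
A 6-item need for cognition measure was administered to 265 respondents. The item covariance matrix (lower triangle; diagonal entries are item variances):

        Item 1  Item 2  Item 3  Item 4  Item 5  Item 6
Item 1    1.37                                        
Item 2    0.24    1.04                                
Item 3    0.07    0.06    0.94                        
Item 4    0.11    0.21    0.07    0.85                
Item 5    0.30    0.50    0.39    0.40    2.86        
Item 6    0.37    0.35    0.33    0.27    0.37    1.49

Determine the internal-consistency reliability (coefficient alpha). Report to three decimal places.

α = 0.583

sum of item variances = 1.37 + 1.04 + 0.94 + 0.85 + 2.86 + 1.49 = 8.55
Σ_{i<j} σ_ij = 4.04
Var(T) = 8.55 + 2 × 4.04 = 16.63
α = (k/(k−1))·(1 − sum of item variances/Var(T)) = (6/5)·(1 − 8.55/16.63) = 0.583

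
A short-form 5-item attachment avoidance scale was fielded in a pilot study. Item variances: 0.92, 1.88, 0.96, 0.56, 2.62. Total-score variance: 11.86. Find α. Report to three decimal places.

α = 0.519

Σσ²ᵢ = 0.92 + 1.88 + 0.96 + 0.56 + 2.62 = 6.94
α = (k/(k−1))·(1 − Σσ²ᵢ/total variance) = (5/4)·(1 − 6.94/11.86) = 0.519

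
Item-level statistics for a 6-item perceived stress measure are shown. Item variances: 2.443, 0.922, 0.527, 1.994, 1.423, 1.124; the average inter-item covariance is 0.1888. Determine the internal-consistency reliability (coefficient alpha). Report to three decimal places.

α = 0.482

ΣVar(i) = 2.443 + 0.922 + 0.527 + 1.994 + 1.423 + 1.124 = 8.433
Sum of the 15 distinct covariances = 15 × 0.1888 = 2.8320
total variance = ΣVar(i) + 2·Σcov = 8.433 + 2 × 2.8320 = 14.0970
α = (6/5)·(1 − 8.433/14.0970) = 0.482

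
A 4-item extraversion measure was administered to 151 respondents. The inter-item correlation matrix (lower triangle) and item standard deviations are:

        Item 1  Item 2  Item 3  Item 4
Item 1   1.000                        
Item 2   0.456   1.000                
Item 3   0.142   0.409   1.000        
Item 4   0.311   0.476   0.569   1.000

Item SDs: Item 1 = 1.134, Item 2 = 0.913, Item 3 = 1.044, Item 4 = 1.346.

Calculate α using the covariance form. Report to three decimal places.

α = 0.713

Σσ²ᵢ = 1.134² + 0.913² + 1.044² + 1.346² = 5.0212
Covariances σ_ij = r_ij · s_i · s_j:
  σ(Item 1,Item 2) = 0.456 × 1.134 × 0.913 = 0.4721
  σ(Item 1,Item 3) = 0.142 × 1.134 × 1.044 = 0.1681
  σ(Item 1,Item 4) = 0.311 × 1.134 × 1.346 = 0.4747
  σ(Item 2,Item 3) = 0.409 × 0.913 × 1.044 = 0.3898
  σ(Item 2,Item 4) = 0.476 × 0.913 × 1.346 = 0.5850
  σ(Item 3,Item 4) = 0.569 × 1.044 × 1.346 = 0.7996
σ²_T = Σσ²ᵢ + 2·Σσ_ij = 5.0212 + 2 × 2.8893 = 10.7998
α = (4/3)·(1 − 5.0212/10.7998) = 0.713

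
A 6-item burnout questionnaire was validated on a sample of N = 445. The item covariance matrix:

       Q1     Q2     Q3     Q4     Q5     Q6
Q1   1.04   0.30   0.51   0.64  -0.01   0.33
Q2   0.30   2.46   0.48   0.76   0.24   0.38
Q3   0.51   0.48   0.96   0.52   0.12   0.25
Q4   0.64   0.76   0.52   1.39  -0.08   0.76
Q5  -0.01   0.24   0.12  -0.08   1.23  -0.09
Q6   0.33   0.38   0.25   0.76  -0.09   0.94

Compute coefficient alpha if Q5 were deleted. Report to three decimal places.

Remaining items: Q1, Q2, Q3, Q4, Q6 (k = 5).
Σσ²ᵢ = 1.04 + 2.46 + 0.96 + 1.39 + 0.94 = 6.79
total variance = 6.79 + 2 × 4.93 = 16.65
α (item deleted) = (5/4)·(1 − 6.79/16.65) = 0.740

α = 0.740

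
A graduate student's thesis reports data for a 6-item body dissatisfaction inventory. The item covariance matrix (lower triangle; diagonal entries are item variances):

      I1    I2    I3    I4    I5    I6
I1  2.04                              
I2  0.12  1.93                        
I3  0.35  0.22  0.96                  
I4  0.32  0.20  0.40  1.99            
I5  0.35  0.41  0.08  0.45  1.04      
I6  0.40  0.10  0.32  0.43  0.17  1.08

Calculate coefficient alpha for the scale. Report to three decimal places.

Σσ²ᵢ = 2.04 + 1.93 + 0.96 + 1.99 + 1.04 + 1.08 = 9.04
Σ_{i<j} σ_ij = 4.32
σ²_T = 9.04 + 2 × 4.32 = 17.68
α = (k/(k−1))·(1 − Σσ²ᵢ/σ²_T) = (6/5)·(1 − 9.04/17.68) = 0.586

coefficient alpha = 0.586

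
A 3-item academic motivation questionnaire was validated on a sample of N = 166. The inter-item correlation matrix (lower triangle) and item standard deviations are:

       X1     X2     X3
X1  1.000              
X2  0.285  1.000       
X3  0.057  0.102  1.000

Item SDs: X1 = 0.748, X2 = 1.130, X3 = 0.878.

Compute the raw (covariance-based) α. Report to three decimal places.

Σσ²ᵢ = 0.748² + 1.130² + 0.878² = 2.6073
Covariances σ_ij = r_ij · s_i · s_j:
  σ(X1,X2) = 0.285 × 0.748 × 1.130 = 0.2409
  σ(X1,X3) = 0.057 × 0.748 × 0.878 = 0.0374
  σ(X2,X3) = 0.102 × 1.130 × 0.878 = 0.1012
σ²_T = Σσ²ᵢ + 2·Σσ_ij = 2.6073 + 2 × 0.3795 = 3.3663
α = (3/2)·(1 − 2.6073/3.3663) = 0.338

α = 0.338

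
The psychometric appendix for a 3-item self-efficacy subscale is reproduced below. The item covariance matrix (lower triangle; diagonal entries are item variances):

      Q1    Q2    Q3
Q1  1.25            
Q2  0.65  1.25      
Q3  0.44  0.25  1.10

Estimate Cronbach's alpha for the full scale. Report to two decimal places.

Cronbach's alpha = 0.64

sum of item variances = 1.25 + 1.25 + 1.10 = 3.60
Sum of off-diagonal covariances = 1.34
σ²_total = 3.60 + 2 × 1.34 = 6.28
α = (k/(k−1))·(1 − sum of item variances/σ²_total) = (3/2)·(1 − 3.60/6.28) = 0.64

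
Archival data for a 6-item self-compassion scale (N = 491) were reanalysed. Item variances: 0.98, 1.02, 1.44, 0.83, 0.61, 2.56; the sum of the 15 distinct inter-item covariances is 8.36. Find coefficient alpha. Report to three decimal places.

ΣVar(i) = 0.98 + 1.02 + 1.44 + 0.83 + 0.61 + 2.56 = 7.44
Sum of distinct covariances = 8.36
σ²_total = ΣVar(i) + 2·Σcov = 7.44 + 2 × 8.36 = 24.16
α = (6/5)·(1 − 7.44/24.16) = 0.830

α = 0.830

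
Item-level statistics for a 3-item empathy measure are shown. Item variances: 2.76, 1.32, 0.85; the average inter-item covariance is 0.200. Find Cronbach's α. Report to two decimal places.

α = 0.29

Σσ²ᵢ = 2.76 + 1.32 + 0.85 = 4.93
Sum of the 3 distinct covariances = 3 × 0.200 = 0.600
σ²_T = Σσ²ᵢ + 2·Σcov = 4.93 + 2 × 0.600 = 6.130
α = (3/2)·(1 − 4.93/6.130) = 0.29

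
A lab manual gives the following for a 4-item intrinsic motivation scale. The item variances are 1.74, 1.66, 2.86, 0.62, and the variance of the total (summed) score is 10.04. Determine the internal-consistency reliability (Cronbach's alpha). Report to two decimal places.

Cronbach's alpha = 0.42

ΣVar(i) = 1.74 + 1.66 + 2.86 + 0.62 = 6.88
α = (k/(k−1))·(1 − ΣVar(i)/Var(T)) = (4/3)·(1 − 6.88/10.04) = 0.42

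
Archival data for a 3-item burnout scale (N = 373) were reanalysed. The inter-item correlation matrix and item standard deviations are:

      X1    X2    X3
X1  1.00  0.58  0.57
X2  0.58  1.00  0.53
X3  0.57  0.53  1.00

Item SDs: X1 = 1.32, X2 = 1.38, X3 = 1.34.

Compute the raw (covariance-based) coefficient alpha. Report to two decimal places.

Σσ²ᵢ = 1.32² + 1.38² + 1.34² = 5.4424
Covariances σ_ij = r_ij · s_i · s_j:
  σ(X1,X2) = 0.58 × 1.32 × 1.38 = 1.0565
  σ(X1,X3) = 0.57 × 1.32 × 1.34 = 1.0082
  σ(X2,X3) = 0.53 × 1.38 × 1.34 = 0.9801
σ²_T = Σσ²ᵢ + 2·Σσ_ij = 5.4424 + 2 × 3.0448 = 11.5320
α = (3/2)·(1 − 5.4424/11.5320) = 0.79

α = 0.79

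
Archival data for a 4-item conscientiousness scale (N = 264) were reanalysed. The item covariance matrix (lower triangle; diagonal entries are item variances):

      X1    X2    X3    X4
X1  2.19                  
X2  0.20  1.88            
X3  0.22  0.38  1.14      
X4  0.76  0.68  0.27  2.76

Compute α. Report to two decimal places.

α = 0.52

sum of item variances = 2.19 + 1.88 + 1.14 + 2.76 = 7.97
Sum of the distinct covariances = 2.51
Var(T) = 7.97 + 2 × 2.51 = 12.99
α = (k/(k−1))·(1 − sum of item variances/Var(T)) = (4/3)·(1 − 7.97/12.99) = 0.52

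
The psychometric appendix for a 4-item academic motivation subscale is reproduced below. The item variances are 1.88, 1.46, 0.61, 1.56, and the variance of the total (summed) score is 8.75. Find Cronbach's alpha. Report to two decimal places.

Σσᵢ² = 1.88 + 1.46 + 0.61 + 1.56 = 5.51
α = (k/(k−1))·(1 − Σσᵢ²/σ²_total) = (4/3)·(1 − 5.51/8.75) = 0.49

Cronbach's alpha = 0.49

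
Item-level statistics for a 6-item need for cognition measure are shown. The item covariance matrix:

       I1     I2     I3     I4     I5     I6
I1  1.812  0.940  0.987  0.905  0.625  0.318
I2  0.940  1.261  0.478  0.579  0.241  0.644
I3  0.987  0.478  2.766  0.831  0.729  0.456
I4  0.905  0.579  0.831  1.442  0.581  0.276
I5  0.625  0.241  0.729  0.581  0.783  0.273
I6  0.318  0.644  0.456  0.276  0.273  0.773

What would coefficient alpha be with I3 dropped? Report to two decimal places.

Remaining items: I1, I2, I4, I5, I6 (k = 5).
ΣVar(i) = 1.812 + 1.261 + 1.442 + 0.783 + 0.773 = 6.071
σ²_total = 6.071 + 2 × 5.382 = 16.835
α (item deleted) = (5/4)·(1 − 6.071/16.835) = 0.80

α = 0.80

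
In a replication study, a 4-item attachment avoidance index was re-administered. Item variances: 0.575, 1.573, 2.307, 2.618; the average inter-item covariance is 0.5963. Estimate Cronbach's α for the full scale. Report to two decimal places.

Σσᵢ² = 0.575 + 1.573 + 2.307 + 2.618 = 7.073
Sum of the 6 distinct covariances = 6 × 0.5963 = 3.5778
total variance = Σσᵢ² + 2·Σcov = 7.073 + 2 × 3.5778 = 14.2286
α = (4/3)·(1 − 7.073/14.2286) = 0.67

α = 0.67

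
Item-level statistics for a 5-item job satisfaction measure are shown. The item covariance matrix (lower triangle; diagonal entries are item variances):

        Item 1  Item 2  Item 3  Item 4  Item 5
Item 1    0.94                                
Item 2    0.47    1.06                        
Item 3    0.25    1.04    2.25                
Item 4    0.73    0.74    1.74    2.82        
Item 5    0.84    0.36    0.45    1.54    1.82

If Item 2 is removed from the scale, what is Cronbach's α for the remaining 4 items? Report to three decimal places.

α = 0.782

Remaining items: Item 1, Item 3, Item 4, Item 5 (k = 4).
ΣVar(i) = 0.94 + 2.25 + 2.82 + 1.82 = 7.83
total variance = 7.83 + 2 × 5.55 = 18.93
α (item deleted) = (4/3)·(1 − 7.83/18.93) = 0.782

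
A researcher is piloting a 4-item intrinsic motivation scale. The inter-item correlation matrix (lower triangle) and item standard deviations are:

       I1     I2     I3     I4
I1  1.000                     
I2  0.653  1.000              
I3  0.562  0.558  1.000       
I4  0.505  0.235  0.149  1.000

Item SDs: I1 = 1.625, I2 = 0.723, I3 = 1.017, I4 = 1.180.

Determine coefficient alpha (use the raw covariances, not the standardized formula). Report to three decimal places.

α = 0.737

Σσ²ᵢ = 1.625² + 0.723² + 1.017² + 1.180² = 5.5900
Covariances σ_ij = r_ij · s_i · s_j:
  σ(I1,I2) = 0.653 × 1.625 × 0.723 = 0.7672
  σ(I1,I3) = 0.562 × 1.625 × 1.017 = 0.9288
  σ(I1,I4) = 0.505 × 1.625 × 1.180 = 0.9683
  σ(I2,I3) = 0.558 × 0.723 × 1.017 = 0.4103
  σ(I2,I4) = 0.235 × 0.723 × 1.180 = 0.2005
  σ(I3,I4) = 0.149 × 1.017 × 1.180 = 0.1788
σ²_T = Σσ²ᵢ + 2·Σσ_ij = 5.5900 + 2 × 3.4539 = 12.4978
α = (4/3)·(1 − 5.5900/12.4978) = 0.737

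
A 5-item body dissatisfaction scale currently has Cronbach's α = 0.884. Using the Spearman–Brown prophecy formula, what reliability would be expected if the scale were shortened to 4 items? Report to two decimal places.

Length factor m = 4/5 = 0.8000
α' = m·α / (1 − (1−m)·α)
   = 4/5 × 0.884 / (1 − (1 − 4/5) × 0.884)
   = 0.7072 / 0.8232 = 0.86

predicted reliability = 0.86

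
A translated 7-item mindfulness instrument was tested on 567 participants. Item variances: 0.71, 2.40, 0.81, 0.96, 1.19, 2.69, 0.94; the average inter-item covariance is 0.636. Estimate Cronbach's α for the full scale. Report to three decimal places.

α = 0.856

sum of item variances = 0.71 + 2.40 + 0.81 + 0.96 + 1.19 + 2.69 + 0.94 = 9.70
Sum of the 21 distinct covariances = 21 × 0.636 = 13.356
Var(T) = sum of item variances + 2·Σcov = 9.70 + 2 × 13.356 = 36.412
α = (7/6)·(1 − 9.70/36.412) = 0.856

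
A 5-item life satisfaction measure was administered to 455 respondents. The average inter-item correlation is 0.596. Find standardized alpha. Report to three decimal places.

standardized alpha = 0.881

Standardized α = k·r̄ / (1 + (k−1)·r̄) = 5 × 0.596 / (1 + 4 × 0.596)
  = 2.9800 / 3.3840 = 0.881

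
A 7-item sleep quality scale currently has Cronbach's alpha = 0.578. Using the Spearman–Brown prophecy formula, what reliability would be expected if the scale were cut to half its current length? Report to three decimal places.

predicted reliability = 0.406

Length factor m = 1/2
α' = m·α / (1 − (1−m)·α)
   = 1/2 × 0.578 / (1 − (1 − 1/2) × 0.578)
   = 0.2890 / 0.7110 = 0.406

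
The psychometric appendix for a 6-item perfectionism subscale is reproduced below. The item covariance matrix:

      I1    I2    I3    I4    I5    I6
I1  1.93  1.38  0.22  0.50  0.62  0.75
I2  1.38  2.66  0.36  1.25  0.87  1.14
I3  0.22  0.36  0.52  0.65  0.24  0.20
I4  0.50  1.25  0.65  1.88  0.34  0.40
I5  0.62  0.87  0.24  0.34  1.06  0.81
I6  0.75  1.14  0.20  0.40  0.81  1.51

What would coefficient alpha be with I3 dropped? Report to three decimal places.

coefficient alpha = 0.801

Remaining items: I1, I2, I4, I5, I6 (k = 5).
ΣVar(i) = 1.93 + 2.66 + 1.88 + 1.06 + 1.51 = 9.04
σ²_T = 9.04 + 2 × 8.06 = 25.16
α (item deleted) = (5/4)·(1 − 9.04/25.16) = 0.801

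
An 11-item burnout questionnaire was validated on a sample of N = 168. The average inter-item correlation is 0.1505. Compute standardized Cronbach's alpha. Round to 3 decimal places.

standardized Cronbach's alpha = 0.661

Standardized α = k·r̄ / (1 + (k−1)·r̄) = 11 × 0.1505 / (1 + 10 × 0.1505)
  = 1.6555 / 2.5050 = 0.661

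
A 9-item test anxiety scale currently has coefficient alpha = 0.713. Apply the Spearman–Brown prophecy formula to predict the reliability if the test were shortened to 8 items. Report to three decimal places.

predicted reliability = 0.688

Length factor m = 8/9 = 0.8889
α' = m·α / (1 − (1−m)·α)
   = 8/9 × 0.713 / (1 − (1 − 8/9) × 0.713)
   = 0.6338 / 0.9208 = 0.688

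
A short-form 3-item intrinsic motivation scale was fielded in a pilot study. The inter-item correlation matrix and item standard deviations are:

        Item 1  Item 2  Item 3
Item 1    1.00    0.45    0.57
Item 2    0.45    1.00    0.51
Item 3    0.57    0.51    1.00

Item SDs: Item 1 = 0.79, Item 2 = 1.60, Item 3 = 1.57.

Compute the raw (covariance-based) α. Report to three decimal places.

Σσ²ᵢ = 0.79² + 1.60² + 1.57² = 5.6490
Covariances σ_ij = r_ij · s_i · s_j:
  σ(Item 1,Item 2) = 0.45 × 0.79 × 1.60 = 0.5688
  σ(Item 1,Item 3) = 0.57 × 0.79 × 1.57 = 0.7070
  σ(Item 2,Item 3) = 0.51 × 1.60 × 1.57 = 1.2811
σ²_T = Σσ²ᵢ + 2·Σσ_ij = 5.6490 + 2 × 2.5569 = 10.7628
α = (3/2)·(1 − 5.6490/10.7628) = 0.713

α = 0.713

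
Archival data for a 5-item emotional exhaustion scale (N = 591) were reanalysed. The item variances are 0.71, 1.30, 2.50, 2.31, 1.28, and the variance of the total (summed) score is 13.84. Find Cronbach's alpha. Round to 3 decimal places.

α = 0.518

ΣVar(i) = 0.71 + 1.30 + 2.50 + 2.31 + 1.28 = 8.10
α = (k/(k−1))·(1 − ΣVar(i)/σ²_T) = (5/4)·(1 − 8.10/13.84) = 0.518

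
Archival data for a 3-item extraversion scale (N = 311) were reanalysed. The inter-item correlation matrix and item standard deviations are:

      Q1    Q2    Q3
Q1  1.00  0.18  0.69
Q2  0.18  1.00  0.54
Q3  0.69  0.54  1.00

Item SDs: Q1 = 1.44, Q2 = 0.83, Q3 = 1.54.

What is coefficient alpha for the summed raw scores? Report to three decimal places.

coefficient alpha = 0.730

Σσ²ᵢ = 1.44² + 0.83² + 1.54² = 5.1341
Covariances σ_ij = r_ij · s_i · s_j:
  σ(Q1,Q2) = 0.18 × 1.44 × 0.83 = 0.2151
  σ(Q1,Q3) = 0.69 × 1.44 × 1.54 = 1.5301
  σ(Q2,Q3) = 0.54 × 0.83 × 1.54 = 0.6902
σ²_T = Σσ²ᵢ + 2·Σσ_ij = 5.1341 + 2 × 2.4354 = 10.0049
α = (3/2)·(1 − 5.1341/10.0049) = 0.730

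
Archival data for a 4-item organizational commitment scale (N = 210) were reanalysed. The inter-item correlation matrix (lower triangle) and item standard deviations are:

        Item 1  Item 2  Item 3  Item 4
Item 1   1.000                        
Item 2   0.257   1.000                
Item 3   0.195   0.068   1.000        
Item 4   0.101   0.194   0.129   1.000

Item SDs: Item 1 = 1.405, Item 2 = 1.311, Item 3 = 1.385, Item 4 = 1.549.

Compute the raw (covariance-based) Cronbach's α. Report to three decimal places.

Σσ²ᵢ = 1.405² + 1.311² + 1.385² + 1.549² = 8.0104
Covariances σ_ij = r_ij · s_i · s_j:
  σ(Item 1,Item 2) = 0.257 × 1.405 × 1.311 = 0.4734
  σ(Item 1,Item 3) = 0.195 × 1.405 × 1.385 = 0.3795
  σ(Item 1,Item 4) = 0.101 × 1.405 × 1.549 = 0.2198
  σ(Item 2,Item 3) = 0.068 × 1.311 × 1.385 = 0.1235
  σ(Item 2,Item 4) = 0.194 × 1.311 × 1.549 = 0.3940
  σ(Item 3,Item 4) = 0.129 × 1.385 × 1.549 = 0.2768
σ²_T = Σσ²ᵢ + 2·Σσ_ij = 8.0104 + 2 × 1.8670 = 11.7444
α = (4/3)·(1 − 8.0104/11.7444) = 0.424

Cronbach's α = 0.424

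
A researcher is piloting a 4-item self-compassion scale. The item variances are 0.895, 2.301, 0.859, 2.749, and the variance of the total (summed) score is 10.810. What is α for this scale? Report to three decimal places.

ΣVar(i) = 0.895 + 2.301 + 0.859 + 2.749 = 6.804
α = (k/(k−1))·(1 − ΣVar(i)/σ²_T) = (4/3)·(1 − 6.804/10.810) = 0.494

α = 0.494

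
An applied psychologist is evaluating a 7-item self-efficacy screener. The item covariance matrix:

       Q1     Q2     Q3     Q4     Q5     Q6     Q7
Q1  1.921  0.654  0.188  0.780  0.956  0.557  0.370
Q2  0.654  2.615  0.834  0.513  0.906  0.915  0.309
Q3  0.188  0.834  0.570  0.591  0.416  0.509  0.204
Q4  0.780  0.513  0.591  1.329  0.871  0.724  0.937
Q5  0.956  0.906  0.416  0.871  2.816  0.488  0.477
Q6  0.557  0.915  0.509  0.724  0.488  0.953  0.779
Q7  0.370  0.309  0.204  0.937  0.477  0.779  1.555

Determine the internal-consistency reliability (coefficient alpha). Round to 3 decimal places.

coefficient alpha = 0.803

Σσᵢ² = 1.921 + 2.615 + 0.570 + 1.329 + 2.816 + 0.953 + 1.555 = 11.759
Sum of the distinct covariances = 12.978
total variance = 11.759 + 2 × 12.978 = 37.715
α = (k/(k−1))·(1 − Σσᵢ²/total variance) = (7/6)·(1 − 11.759/37.715) = 0.803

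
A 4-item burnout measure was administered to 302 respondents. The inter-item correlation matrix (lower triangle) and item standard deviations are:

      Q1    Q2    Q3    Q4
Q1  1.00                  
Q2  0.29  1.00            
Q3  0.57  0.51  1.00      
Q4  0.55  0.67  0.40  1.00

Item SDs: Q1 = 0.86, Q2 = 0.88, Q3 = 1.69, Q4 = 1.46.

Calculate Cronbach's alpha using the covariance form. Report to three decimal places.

Σσ²ᵢ = 0.86² + 0.88² + 1.69² + 1.46² = 6.5017
Covariances σ_ij = r_ij · s_i · s_j:
  σ(Q1,Q2) = 0.29 × 0.86 × 0.88 = 0.2195
  σ(Q1,Q3) = 0.57 × 0.86 × 1.69 = 0.8284
  σ(Q1,Q4) = 0.55 × 0.86 × 1.46 = 0.6906
  σ(Q2,Q3) = 0.51 × 0.88 × 1.69 = 0.7585
  σ(Q2,Q4) = 0.67 × 0.88 × 1.46 = 0.8608
  σ(Q3,Q4) = 0.40 × 1.69 × 1.46 = 0.9870
σ²_T = Σσ²ᵢ + 2·Σσ_ij = 6.5017 + 2 × 4.3448 = 15.1913
α = (4/3)·(1 − 6.5017/15.1913) = 0.763

Cronbach's alpha = 0.763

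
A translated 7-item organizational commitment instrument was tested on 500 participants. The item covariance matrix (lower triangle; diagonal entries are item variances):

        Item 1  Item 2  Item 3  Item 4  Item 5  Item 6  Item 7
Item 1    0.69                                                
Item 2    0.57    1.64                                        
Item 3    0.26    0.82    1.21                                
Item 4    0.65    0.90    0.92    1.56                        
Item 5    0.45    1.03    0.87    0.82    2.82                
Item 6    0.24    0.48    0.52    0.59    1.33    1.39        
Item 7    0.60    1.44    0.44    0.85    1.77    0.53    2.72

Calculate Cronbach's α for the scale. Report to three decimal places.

Cronbach's α = 0.849

sum of item variances = 0.69 + 1.64 + 1.21 + 1.56 + 2.82 + 1.39 + 2.72 = 12.03
Σ_{i<j} σ_ij = 16.08
σ²_total = 12.03 + 2 × 16.08 = 44.19
α = (k/(k−1))·(1 − sum of item variances/σ²_total) = (7/6)·(1 − 12.03/44.19) = 0.849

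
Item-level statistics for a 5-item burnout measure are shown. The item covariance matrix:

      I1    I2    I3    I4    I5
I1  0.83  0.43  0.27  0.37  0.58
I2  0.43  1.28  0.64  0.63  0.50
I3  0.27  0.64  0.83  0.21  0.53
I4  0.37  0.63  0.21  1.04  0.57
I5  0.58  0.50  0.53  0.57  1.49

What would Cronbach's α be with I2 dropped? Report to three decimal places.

Cronbach's α = 0.729

Remaining items: I1, I3, I4, I5 (k = 4).
ΣVar(i) = 0.83 + 0.83 + 1.04 + 1.49 = 4.19
Var(T) = 4.19 + 2 × 2.53 = 9.25
α (item deleted) = (4/3)·(1 − 4.19/9.25) = 0.729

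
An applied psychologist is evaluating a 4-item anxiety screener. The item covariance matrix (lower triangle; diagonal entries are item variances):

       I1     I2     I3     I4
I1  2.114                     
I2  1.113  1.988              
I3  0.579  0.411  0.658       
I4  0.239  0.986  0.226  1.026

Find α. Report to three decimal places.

Σσ²ᵢ = 2.114 + 1.988 + 0.658 + 1.026 = 5.786
Sum of off-diagonal covariances = 3.554
total variance = 5.786 + 2 × 3.554 = 12.894
α = (k/(k−1))·(1 − Σσ²ᵢ/total variance) = (4/3)·(1 − 5.786/12.894) = 0.735

α = 0.735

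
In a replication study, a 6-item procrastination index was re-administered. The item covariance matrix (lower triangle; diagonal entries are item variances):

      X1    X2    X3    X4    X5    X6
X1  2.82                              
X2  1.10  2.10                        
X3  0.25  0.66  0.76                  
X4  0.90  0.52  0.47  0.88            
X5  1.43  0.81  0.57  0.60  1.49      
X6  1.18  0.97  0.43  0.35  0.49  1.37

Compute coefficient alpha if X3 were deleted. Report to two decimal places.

α = 0.82

Remaining items: X1, X2, X4, X5, X6 (k = 5).
Σσᵢ² = 2.82 + 2.10 + 0.88 + 1.49 + 1.37 = 8.66
Var(T) = 8.66 + 2 × 8.35 = 25.36
α (item deleted) = (5/4)·(1 − 8.66/25.36) = 0.82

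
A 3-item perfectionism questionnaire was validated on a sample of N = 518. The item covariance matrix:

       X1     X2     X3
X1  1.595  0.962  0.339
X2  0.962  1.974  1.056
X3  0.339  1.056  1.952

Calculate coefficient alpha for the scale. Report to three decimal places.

α = 0.691

Σσ²ᵢ = 1.595 + 1.974 + 1.952 = 5.521
Sum of the distinct covariances = 2.357
σ²_T = 5.521 + 2 × 2.357 = 10.235
α = (k/(k−1))·(1 − Σσ²ᵢ/σ²_T) = (3/2)·(1 − 5.521/10.235) = 0.691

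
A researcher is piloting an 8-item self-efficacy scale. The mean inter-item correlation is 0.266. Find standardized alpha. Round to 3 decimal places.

Standardized α = k·r̄ / (1 + (k−1)·r̄) = 8 × 0.266 / (1 + 7 × 0.266)
  = 2.1280 / 2.8620 = 0.744

standardized alpha = 0.744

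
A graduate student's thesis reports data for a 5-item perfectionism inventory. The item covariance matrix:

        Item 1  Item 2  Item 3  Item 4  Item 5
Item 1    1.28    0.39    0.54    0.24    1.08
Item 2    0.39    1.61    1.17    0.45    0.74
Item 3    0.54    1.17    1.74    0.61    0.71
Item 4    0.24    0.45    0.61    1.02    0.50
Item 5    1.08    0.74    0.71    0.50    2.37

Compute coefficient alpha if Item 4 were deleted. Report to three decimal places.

α = 0.759

Remaining items: Item 1, Item 2, Item 3, Item 5 (k = 4).
Σσᵢ² = 1.28 + 1.61 + 1.74 + 2.37 = 7.00
σ²_total = 7.00 + 2 × 4.63 = 16.26
α (item deleted) = (4/3)·(1 − 7.00/16.26) = 0.759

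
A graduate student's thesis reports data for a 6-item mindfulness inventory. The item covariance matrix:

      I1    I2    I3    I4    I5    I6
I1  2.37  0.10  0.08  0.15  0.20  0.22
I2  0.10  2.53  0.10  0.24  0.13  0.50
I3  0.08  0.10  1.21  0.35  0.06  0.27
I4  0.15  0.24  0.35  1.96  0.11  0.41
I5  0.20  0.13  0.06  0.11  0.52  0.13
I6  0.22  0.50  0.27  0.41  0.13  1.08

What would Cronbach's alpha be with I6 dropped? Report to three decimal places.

α = 0.327

Remaining items: I1, I2, I3, I4, I5 (k = 5).
ΣVar(i) = 2.37 + 2.53 + 1.21 + 1.96 + 0.52 = 8.59
total variance = 8.59 + 2 × 1.52 = 11.63
α (item deleted) = (5/4)·(1 − 8.59/11.63) = 0.327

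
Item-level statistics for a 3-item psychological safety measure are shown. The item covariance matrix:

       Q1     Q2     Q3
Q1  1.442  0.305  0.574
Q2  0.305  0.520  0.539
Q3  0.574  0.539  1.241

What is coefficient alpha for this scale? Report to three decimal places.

coefficient alpha = 0.704

sum of item variances = 1.442 + 0.520 + 1.241 = 3.203
Sum of off-diagonal covariances = 1.418
σ²_total = 3.203 + 2 × 1.418 = 6.039
α = (k/(k−1))·(1 − sum of item variances/σ²_total) = (3/2)·(1 − 3.203/6.039) = 0.704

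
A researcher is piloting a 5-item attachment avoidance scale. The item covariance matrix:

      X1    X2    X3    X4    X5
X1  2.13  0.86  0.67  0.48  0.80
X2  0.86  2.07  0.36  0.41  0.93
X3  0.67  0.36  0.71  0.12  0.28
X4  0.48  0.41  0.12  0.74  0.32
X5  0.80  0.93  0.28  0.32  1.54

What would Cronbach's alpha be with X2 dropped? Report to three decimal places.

Remaining items: X1, X3, X4, X5 (k = 4).
sum of item variances = 2.13 + 0.71 + 0.74 + 1.54 = 5.12
Var(T) = 5.12 + 2 × 2.67 = 10.46
α (item deleted) = (4/3)·(1 − 5.12/10.46) = 0.681

α = 0.681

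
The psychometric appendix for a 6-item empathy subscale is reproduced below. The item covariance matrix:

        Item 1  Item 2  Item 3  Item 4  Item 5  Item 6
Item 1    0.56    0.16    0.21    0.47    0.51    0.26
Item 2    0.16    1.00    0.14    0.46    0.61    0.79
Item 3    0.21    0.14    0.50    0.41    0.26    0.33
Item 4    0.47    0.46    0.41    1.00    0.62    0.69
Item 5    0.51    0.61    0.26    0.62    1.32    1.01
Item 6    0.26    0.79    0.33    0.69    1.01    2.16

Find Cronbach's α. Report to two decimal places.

Cronbach's α = 0.82

ΣVar(i) = 0.56 + 1.00 + 0.50 + 1.00 + 1.32 + 2.16 = 6.54
Sum of off-diagonal covariances = 6.93
Var(T) = 6.54 + 2 × 6.93 = 20.40
α = (k/(k−1))·(1 − ΣVar(i)/Var(T)) = (6/5)·(1 − 6.54/20.40) = 0.82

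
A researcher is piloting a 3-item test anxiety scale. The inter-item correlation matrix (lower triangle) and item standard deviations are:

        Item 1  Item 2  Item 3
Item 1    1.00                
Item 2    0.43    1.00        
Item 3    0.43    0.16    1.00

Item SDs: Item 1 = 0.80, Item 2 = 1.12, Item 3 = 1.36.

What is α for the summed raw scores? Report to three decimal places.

Σσ²ᵢ = 0.80² + 1.12² + 1.36² = 3.7440
Covariances σ_ij = r_ij · s_i · s_j:
  σ(Item 1,Item 2) = 0.43 × 0.80 × 1.12 = 0.3853
  σ(Item 1,Item 3) = 0.43 × 0.80 × 1.36 = 0.4678
  σ(Item 2,Item 3) = 0.16 × 1.12 × 1.36 = 0.2437
σ²_T = Σσ²ᵢ + 2·Σσ_ij = 3.7440 + 2 × 1.0968 = 5.9376
α = (3/2)·(1 − 3.7440/5.9376) = 0.554

α = 0.554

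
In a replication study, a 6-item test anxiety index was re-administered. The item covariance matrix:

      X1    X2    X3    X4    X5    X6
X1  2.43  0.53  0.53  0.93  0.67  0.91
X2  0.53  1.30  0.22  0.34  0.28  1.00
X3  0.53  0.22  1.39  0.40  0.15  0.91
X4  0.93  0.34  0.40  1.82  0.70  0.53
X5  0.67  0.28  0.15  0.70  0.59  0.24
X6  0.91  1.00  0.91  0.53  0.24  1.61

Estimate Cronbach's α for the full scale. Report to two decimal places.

sum of item variances = 2.43 + 1.30 + 1.39 + 1.82 + 0.59 + 1.61 = 9.14
Σ_{i<j} σ_ij = 8.34
total variance = 9.14 + 2 × 8.34 = 25.82
α = (k/(k−1))·(1 − sum of item variances/total variance) = (6/5)·(1 − 9.14/25.82) = 0.78

α = 0.78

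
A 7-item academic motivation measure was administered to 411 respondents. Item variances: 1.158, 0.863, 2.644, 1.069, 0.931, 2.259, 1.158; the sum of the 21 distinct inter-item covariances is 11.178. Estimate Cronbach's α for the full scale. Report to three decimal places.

sum of item variances = 1.158 + 0.863 + 2.644 + 1.069 + 0.931 + 2.259 + 1.158 = 10.082
Sum of distinct covariances = 11.178
σ²_total = sum of item variances + 2·Σcov = 10.082 + 2 × 11.178 = 32.438
α = (7/6)·(1 − 10.082/32.438) = 0.804

α = 0.804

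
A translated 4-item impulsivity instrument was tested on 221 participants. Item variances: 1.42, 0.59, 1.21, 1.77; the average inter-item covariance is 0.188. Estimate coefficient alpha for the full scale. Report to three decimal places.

α = 0.415

sum of item variances = 1.42 + 0.59 + 1.21 + 1.77 = 4.99
Sum of the 6 distinct covariances = 6 × 0.188 = 1.128
σ²_T = sum of item variances + 2·Σcov = 4.99 + 2 × 1.128 = 7.246
α = (4/3)·(1 − 4.99/7.246) = 0.415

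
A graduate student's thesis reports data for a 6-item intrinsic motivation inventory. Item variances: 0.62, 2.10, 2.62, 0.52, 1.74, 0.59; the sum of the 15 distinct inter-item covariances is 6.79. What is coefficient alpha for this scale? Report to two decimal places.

Σσᵢ² = 0.62 + 2.10 + 2.62 + 0.52 + 1.74 + 0.59 = 8.19
Sum of distinct covariances = 6.79
σ²_total = Σσᵢ² + 2·Σcov = 8.19 + 2 × 6.79 = 21.77
α = (6/5)·(1 − 8.19/21.77) = 0.75

α = 0.75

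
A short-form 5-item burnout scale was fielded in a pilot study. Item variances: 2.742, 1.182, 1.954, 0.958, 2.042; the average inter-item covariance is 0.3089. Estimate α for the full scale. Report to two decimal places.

Σσ²ᵢ = 2.742 + 1.182 + 1.954 + 0.958 + 2.042 = 8.878
Sum of the 10 distinct covariances = 10 × 0.3089 = 3.0890
σ²_total = Σσ²ᵢ + 2·Σcov = 8.878 + 2 × 3.0890 = 15.0560
α = (5/4)·(1 − 8.878/15.0560) = 0.51

α = 0.51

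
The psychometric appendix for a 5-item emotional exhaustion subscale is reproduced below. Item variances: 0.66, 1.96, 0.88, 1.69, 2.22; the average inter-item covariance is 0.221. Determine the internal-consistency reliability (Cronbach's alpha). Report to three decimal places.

Cronbach's alpha = 0.467

ΣVar(i) = 0.66 + 1.96 + 0.88 + 1.69 + 2.22 = 7.41
Sum of the 10 distinct covariances = 10 × 0.221 = 2.210
σ²_total = ΣVar(i) + 2·Σcov = 7.41 + 2 × 2.210 = 11.830
α = (5/4)·(1 − 7.41/11.830) = 0.467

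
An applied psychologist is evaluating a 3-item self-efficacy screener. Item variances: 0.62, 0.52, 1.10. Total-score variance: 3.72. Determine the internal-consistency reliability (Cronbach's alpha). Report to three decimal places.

Cronbach's alpha = 0.597

Σσ²ᵢ = 0.62 + 0.52 + 1.10 = 2.24
α = (k/(k−1))·(1 − Σσ²ᵢ/total variance) = (3/2)·(1 − 2.24/3.72) = 0.597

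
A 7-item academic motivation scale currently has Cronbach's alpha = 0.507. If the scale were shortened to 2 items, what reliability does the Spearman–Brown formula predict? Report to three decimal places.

Length factor m = 2/7 = 0.2857
α' = m·α / (1 − (1−m)·α)
   = 2/7 × 0.507 / (1 − (1 − 2/7) × 0.507)
   = 0.1449 / 0.6379 = 0.227

predicted reliability = 0.227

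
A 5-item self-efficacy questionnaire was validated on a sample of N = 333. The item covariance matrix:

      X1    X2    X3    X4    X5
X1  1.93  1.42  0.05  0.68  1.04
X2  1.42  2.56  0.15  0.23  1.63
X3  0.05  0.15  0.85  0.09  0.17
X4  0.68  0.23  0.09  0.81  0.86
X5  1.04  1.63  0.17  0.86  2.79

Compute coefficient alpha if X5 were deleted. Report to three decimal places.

α = 0.613

Remaining items: X1, X2, X3, X4 (k = 4).
ΣVar(i) = 1.93 + 2.56 + 0.85 + 0.81 = 6.15
Var(T) = 6.15 + 2 × 2.62 = 11.39
α (item deleted) = (4/3)·(1 − 6.15/11.39) = 0.613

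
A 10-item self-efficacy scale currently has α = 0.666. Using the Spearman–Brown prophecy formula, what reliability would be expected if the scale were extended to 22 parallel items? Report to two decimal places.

predicted reliability = 0.81

Length factor m = 22/10 = 2.2000
α' = m·α / (1 + (m−1)·α)
   = 22/10 × 0.666 / (1 + (22/10 − 1) × 0.666)
   = 1.4652 / 1.7992 = 0.81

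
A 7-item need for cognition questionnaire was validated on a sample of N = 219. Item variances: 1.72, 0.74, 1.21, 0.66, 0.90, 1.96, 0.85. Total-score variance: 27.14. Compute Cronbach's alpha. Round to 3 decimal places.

ΣVar(i) = 1.72 + 0.74 + 1.21 + 0.66 + 0.90 + 1.96 + 0.85 = 8.04
α = (k/(k−1))·(1 − ΣVar(i)/σ²_total) = (7/6)·(1 − 8.04/27.14) = 0.821

α = 0.821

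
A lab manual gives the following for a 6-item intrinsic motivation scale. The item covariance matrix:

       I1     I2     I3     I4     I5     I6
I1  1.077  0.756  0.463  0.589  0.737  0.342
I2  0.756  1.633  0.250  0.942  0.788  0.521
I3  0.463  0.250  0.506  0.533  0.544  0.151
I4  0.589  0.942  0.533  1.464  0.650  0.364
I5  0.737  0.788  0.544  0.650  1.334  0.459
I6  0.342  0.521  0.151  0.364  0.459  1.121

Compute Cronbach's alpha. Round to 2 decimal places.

ΣVar(i) = 1.077 + 1.633 + 0.506 + 1.464 + 1.334 + 1.121 = 7.135
Σ_{i<j} σ_ij = 8.089
Var(T) = 7.135 + 2 × 8.089 = 23.313
α = (k/(k−1))·(1 − ΣVar(i)/Var(T)) = (6/5)·(1 − 7.135/23.313) = 0.83

α = 0.83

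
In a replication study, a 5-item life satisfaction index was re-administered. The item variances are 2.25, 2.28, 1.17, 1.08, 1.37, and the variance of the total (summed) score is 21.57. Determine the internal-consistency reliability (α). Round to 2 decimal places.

ΣVar(i) = 2.25 + 2.28 + 1.17 + 1.08 + 1.37 = 8.15
α = (k/(k−1))·(1 − ΣVar(i)/σ²_T) = (5/4)·(1 − 8.15/21.57) = 0.78

α = 0.78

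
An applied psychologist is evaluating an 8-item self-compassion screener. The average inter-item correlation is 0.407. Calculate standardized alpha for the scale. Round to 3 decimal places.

Standardized α = k·r̄ / (1 + (k−1)·r̄) = 8 × 0.407 / (1 + 7 × 0.407)
  = 3.2560 / 3.8490 = 0.846

standardized alpha = 0.846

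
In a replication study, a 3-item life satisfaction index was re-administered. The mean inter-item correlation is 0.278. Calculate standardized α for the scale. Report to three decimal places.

α = 0.536

Standardized α = k·r̄ / (1 + (k−1)·r̄) = 3 × 0.278 / (1 + 2 × 0.278)
  = 0.8340 / 1.5560 = 0.536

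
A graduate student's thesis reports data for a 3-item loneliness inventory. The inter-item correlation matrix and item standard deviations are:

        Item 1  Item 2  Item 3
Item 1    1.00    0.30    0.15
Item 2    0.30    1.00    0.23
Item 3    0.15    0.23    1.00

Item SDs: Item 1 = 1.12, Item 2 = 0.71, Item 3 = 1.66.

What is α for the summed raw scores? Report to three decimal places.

α = 0.388

Σσ²ᵢ = 1.12² + 0.71² + 1.66² = 4.5141
Covariances σ_ij = r_ij · s_i · s_j:
  σ(Item 1,Item 2) = 0.30 × 1.12 × 0.71 = 0.2386
  σ(Item 1,Item 3) = 0.15 × 1.12 × 1.66 = 0.2789
  σ(Item 2,Item 3) = 0.23 × 0.71 × 1.66 = 0.2711
σ²_T = Σσ²ᵢ + 2·Σσ_ij = 4.5141 + 2 × 0.7886 = 6.0913
α = (3/2)·(1 − 4.5141/6.0913) = 0.388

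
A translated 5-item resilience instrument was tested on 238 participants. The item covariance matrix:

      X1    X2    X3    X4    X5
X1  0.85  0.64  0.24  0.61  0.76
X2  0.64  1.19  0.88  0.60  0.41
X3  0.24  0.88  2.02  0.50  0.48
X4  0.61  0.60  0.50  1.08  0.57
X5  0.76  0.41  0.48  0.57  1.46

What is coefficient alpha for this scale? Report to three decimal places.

α = 0.791

sum of item variances = 0.85 + 1.19 + 2.02 + 1.08 + 1.46 = 6.60
Sum of off-diagonal covariances = 5.69
Var(T) = 6.60 + 2 × 5.69 = 17.98
α = (k/(k−1))·(1 − sum of item variances/Var(T)) = (5/4)·(1 − 6.60/17.98) = 0.791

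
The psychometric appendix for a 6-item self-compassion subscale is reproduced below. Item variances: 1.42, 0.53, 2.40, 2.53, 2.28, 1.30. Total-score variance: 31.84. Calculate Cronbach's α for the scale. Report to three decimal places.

Σσᵢ² = 1.42 + 0.53 + 2.40 + 2.53 + 2.28 + 1.30 = 10.46
α = (k/(k−1))·(1 − Σσᵢ²/Var(T)) = (6/5)·(1 − 10.46/31.84) = 0.806

Cronbach's α = 0.806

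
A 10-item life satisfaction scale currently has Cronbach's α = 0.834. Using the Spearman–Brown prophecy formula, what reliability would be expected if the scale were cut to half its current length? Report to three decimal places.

predicted reliability = 0.715

Length factor m = 1/2
α' = m·α / (1 − (1−m)·α)
   = 1/2 × 0.834 / (1 − (1 − 1/2) × 0.834)
   = 0.4170 / 0.5830 = 0.715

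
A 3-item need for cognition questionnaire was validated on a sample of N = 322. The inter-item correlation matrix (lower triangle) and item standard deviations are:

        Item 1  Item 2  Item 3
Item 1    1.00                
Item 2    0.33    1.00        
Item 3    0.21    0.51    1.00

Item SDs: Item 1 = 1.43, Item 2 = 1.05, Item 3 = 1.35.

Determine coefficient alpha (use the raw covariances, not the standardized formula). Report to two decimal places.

Σσ²ᵢ = 1.43² + 1.05² + 1.35² = 4.9699
Covariances σ_ij = r_ij · s_i · s_j:
  σ(Item 1,Item 2) = 0.33 × 1.43 × 1.05 = 0.4955
  σ(Item 1,Item 3) = 0.21 × 1.43 × 1.35 = 0.4054
  σ(Item 2,Item 3) = 0.51 × 1.05 × 1.35 = 0.7229
σ²_T = Σσ²ᵢ + 2·Σσ_ij = 4.9699 + 2 × 1.6238 = 8.2175
α = (3/2)·(1 − 4.9699/8.2175) = 0.59

α = 0.59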